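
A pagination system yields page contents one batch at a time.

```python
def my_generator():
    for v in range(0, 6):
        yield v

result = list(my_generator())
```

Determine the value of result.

Step 1: The generator yields each value from range(0, 6).
Step 2: list() consumes all yields: [0, 1, 2, 3, 4, 5].
Therefore result = [0, 1, 2, 3, 4, 5].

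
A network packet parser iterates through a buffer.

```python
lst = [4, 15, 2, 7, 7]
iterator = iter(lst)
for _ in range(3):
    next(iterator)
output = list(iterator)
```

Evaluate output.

Step 1: Create iterator over [4, 15, 2, 7, 7].
Step 2: Advance 3 positions (consuming [4, 15, 2]).
Step 3: list() collects remaining elements: [7, 7].
Therefore output = [7, 7].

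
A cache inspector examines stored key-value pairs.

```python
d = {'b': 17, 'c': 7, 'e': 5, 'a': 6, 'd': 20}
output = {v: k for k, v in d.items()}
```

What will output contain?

Step 1: Invert dict (swap keys and values):
  'b': 17 -> 17: 'b'
  'c': 7 -> 7: 'c'
  'e': 5 -> 5: 'e'
  'a': 6 -> 6: 'a'
  'd': 20 -> 20: 'd'
Therefore output = {17: 'b', 7: 'c', 5: 'e', 6: 'a', 20: 'd'}.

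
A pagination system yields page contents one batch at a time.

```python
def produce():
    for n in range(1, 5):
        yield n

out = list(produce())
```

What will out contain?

Step 1: The generator yields each value from range(1, 5).
Step 2: list() consumes all yields: [1, 2, 3, 4].
Therefore out = [1, 2, 3, 4].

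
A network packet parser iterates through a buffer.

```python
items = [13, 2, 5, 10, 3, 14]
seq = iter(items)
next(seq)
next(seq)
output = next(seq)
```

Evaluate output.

Step 1: Create iterator over [13, 2, 5, 10, 3, 14].
Step 2: next() consumes 13.
Step 3: next() consumes 2.
Step 4: next() returns 5.
Therefore output = 5.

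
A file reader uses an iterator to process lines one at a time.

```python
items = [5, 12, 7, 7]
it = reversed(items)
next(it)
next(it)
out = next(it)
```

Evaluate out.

Step 1: reversed([5, 12, 7, 7]) gives iterator: [7, 7, 12, 5].
Step 2: First next() = 7, second next() = 7.
Step 3: Third next() = 12.
Therefore out = 12.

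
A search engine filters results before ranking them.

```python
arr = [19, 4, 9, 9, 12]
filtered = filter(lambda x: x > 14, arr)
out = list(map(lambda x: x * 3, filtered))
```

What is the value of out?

Step 1: Filter arr for elements > 14:
  19: kept
  4: removed
  9: removed
  9: removed
  12: removed
Step 2: Map x * 3 on filtered [19]:
  19 -> 57
Therefore out = [57].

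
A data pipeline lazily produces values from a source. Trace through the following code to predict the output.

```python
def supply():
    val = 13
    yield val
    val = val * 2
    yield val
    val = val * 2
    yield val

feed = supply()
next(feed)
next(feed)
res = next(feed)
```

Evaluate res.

Step 1: Trace through generator execution:
  Yield 1: val starts at 13, yield 13
  Yield 2: val = 13 * 2 = 26, yield 26
  Yield 3: val = 26 * 2 = 52, yield 52
Step 2: First next() gets 13, second next() gets the second value, third next() yields 52.
Therefore res = 52.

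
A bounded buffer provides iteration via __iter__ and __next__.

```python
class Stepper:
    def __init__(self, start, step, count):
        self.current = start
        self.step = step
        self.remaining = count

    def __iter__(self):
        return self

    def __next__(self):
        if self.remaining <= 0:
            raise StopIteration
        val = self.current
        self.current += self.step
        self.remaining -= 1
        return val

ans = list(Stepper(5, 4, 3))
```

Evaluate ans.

Step 1: Stepper starts at 5, increments by 4, for 3 steps:
  Yield 5, then current += 4
  Yield 9, then current += 4
  Yield 13, then current += 4
Therefore ans = [5, 9, 13].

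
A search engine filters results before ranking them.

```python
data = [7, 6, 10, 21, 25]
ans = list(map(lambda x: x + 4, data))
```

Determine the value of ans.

Step 1: Apply lambda x: x + 4 to each element:
  7 -> 11
  6 -> 10
  10 -> 14
  21 -> 25
  25 -> 29
Therefore ans = [11, 10, 14, 25, 29].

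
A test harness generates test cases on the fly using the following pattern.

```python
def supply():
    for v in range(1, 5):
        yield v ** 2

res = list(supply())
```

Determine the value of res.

Step 1: For each v in range(1, 5), yield v**2:
  v=1: yield 1**2 = 1
  v=2: yield 2**2 = 4
  v=3: yield 3**2 = 9
  v=4: yield 4**2 = 16
Therefore res = [1, 4, 9, 16].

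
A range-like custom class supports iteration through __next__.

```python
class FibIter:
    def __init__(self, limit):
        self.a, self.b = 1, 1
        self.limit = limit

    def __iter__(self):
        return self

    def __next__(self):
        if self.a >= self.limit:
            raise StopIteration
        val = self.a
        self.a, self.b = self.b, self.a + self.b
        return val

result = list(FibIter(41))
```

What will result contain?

Step 1: Fibonacci-like sequence (a=1, b=1) until >= 41:
  Yield 1, then a,b = 1,2
  Yield 1, then a,b = 2,3
  Yield 2, then a,b = 3,5
  Yield 3, then a,b = 5,8
  Yield 5, then a,b = 8,13
  Yield 8, then a,b = 13,21
  Yield 13, then a,b = 21,34
  Yield 21, then a,b = 34,55
  Yield 34, then a,b = 55,89
Step 2: 55 >= 41, stop.
Therefore result = [1, 1, 2, 3, 5, 8, 13, 21, 34].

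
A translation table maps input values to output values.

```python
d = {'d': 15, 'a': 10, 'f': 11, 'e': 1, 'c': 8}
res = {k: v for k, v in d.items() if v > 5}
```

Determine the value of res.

Step 1: Filter items where value > 5:
  'd': 15 > 5: kept
  'a': 10 > 5: kept
  'f': 11 > 5: kept
  'e': 1 <= 5: removed
  'c': 8 > 5: kept
Therefore res = {'d': 15, 'a': 10, 'f': 11, 'c': 8}.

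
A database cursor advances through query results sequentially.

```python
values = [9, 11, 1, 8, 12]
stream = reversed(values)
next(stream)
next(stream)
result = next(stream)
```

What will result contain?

Step 1: reversed([9, 11, 1, 8, 12]) gives iterator: [12, 8, 1, 11, 9].
Step 2: First next() = 12, second next() = 8.
Step 3: Third next() = 1.
Therefore result = 1.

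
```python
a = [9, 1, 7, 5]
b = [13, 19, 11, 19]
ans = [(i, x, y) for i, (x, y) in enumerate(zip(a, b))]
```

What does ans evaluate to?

Step 1: enumerate(zip(a, b)) gives index with paired elements:
  i=0: (9, 13)
  i=1: (1, 19)
  i=2: (7, 11)
  i=3: (5, 19)
Therefore ans = [(0, 9, 13), (1, 1, 19), (2, 7, 11), (3, 5, 19)].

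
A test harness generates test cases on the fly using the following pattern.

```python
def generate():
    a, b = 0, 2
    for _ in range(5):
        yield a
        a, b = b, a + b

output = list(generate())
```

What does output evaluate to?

Step 1: Fibonacci-like sequence starting with a=0, b=2:
  Iteration 1: yield a=0, then a,b = 2,2
  Iteration 2: yield a=2, then a,b = 2,4
  Iteration 3: yield a=2, then a,b = 4,6
  Iteration 4: yield a=4, then a,b = 6,10
  Iteration 5: yield a=6, then a,b = 10,16
Therefore output = [0, 2, 2, 4, 6].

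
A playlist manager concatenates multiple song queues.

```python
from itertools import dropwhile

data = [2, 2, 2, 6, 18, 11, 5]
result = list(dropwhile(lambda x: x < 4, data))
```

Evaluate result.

Step 1: dropwhile drops elements while < 4:
  2 < 4: dropped
  2 < 4: dropped
  2 < 4: dropped
  6: kept (dropping stopped)
Step 2: Remaining elements kept regardless of condition.
Therefore result = [6, 18, 11, 5].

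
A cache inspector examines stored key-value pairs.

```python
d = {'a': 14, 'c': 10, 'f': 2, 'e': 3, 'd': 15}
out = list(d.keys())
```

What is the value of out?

Step 1: d.keys() returns the dictionary keys in insertion order.
Therefore out = ['a', 'c', 'f', 'e', 'd'].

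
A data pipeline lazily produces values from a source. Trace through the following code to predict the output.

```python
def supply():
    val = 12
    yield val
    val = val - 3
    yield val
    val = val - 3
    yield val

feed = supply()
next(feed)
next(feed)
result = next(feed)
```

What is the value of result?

Step 1: Trace through generator execution:
  Yield 1: val starts at 12, yield 12
  Yield 2: val = 12 - 3 = 9, yield 9
  Yield 3: val = 9 - 3 = 6, yield 6
Step 2: First next() gets 12, second next() gets the second value, third next() yields 6.
Therefore result = 6.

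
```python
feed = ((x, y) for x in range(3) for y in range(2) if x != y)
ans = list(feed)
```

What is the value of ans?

Step 1: Nested generator over range(3) x range(2) where x != y:
  (0, 0): excluded (x == y)
  (0, 1): included
  (1, 0): included
  (1, 1): excluded (x == y)
  (2, 0): included
  (2, 1): included
Therefore ans = [(0, 1), (1, 0), (2, 0), (2, 1)].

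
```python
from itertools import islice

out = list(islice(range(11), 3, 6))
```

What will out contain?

Step 1: islice(range(11), 3, 6) takes elements at indices [3, 6).
Step 2: Elements: [3, 4, 5].
Therefore out = [3, 4, 5].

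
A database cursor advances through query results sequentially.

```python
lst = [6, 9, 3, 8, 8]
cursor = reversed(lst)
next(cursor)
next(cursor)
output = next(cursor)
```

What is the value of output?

Step 1: reversed([6, 9, 3, 8, 8]) gives iterator: [8, 8, 3, 9, 6].
Step 2: First next() = 8, second next() = 8.
Step 3: Third next() = 3.
Therefore output = 3.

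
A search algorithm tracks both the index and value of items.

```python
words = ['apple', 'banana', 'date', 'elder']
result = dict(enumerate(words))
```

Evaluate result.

Step 1: enumerate pairs indices with words:
  0 -> 'apple'
  1 -> 'banana'
  2 -> 'date'
  3 -> 'elder'
Therefore result = {0: 'apple', 1: 'banana', 2: 'date', 3: 'elder'}.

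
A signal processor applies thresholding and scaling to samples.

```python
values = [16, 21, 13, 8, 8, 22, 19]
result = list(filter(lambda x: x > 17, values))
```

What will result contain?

Step 1: Filter elements > 17:
  16: removed
  21: kept
  13: removed
  8: removed
  8: removed
  22: kept
  19: kept
Therefore result = [21, 22, 19].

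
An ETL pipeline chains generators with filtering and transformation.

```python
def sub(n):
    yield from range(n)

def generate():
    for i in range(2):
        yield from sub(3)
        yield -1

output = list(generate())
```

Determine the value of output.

Step 1: For each i in range(2):
  i=0: yield from sub(3) -> [0, 1, 2], then yield -1
  i=1: yield from sub(3) -> [0, 1, 2], then yield -1
Therefore output = [0, 1, 2, -1, 0, 1, 2, -1].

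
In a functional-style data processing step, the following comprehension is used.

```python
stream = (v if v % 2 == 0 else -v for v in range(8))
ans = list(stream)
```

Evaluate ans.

Step 1: For each v in range(8), yield v if even, else -v:
  v=0: even, yield 0
  v=1: odd, yield -1
  v=2: even, yield 2
  v=3: odd, yield -3
  v=4: even, yield 4
  v=5: odd, yield -5
  v=6: even, yield 6
  v=7: odd, yield -7
Therefore ans = [0, -1, 2, -3, 4, -5, 6, -7].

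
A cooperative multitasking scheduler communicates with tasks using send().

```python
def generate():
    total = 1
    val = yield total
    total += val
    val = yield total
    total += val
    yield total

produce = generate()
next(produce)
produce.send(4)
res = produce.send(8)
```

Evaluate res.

Step 1: next() -> yield total=1.
Step 2: send(4) -> val=4, total = 1+4 = 5, yield 5.
Step 3: send(8) -> val=8, total = 5+8 = 13, yield 13.
Therefore res = 13.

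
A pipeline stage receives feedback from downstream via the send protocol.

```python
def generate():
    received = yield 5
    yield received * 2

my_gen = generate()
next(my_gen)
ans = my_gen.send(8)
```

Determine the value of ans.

Step 1: next(my_gen) advances to first yield, producing 5.
Step 2: send(8) resumes, received = 8.
Step 3: yield received * 2 = 8 * 2 = 16.
Therefore ans = 16.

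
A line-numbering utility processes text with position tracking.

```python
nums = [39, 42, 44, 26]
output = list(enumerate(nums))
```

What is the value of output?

Step 1: enumerate pairs each element with its index:
  (0, 39)
  (1, 42)
  (2, 44)
  (3, 26)
Therefore output = [(0, 39), (1, 42), (2, 44), (3, 26)].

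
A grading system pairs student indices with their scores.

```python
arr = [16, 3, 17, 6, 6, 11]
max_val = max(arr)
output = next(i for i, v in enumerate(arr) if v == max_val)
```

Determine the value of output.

Step 1: max([16, 3, 17, 6, 6, 11]) = 17.
Step 2: Find first index where value == 17:
  Index 0: 16 != 17
  Index 1: 3 != 17
  Index 2: 17 == 17, found!
Therefore output = 2.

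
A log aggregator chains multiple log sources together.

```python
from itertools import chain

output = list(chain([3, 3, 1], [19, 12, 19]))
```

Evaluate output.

Step 1: chain() concatenates iterables: [3, 3, 1] + [19, 12, 19].
Therefore output = [3, 3, 1, 19, 12, 19].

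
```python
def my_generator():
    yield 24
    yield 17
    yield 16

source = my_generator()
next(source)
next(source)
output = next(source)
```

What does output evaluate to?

Step 1: my_generator() creates a generator.
Step 2: next(source) yields 24 (consumed and discarded).
Step 3: next(source) yields 17 (consumed and discarded).
Step 4: next(source) yields 16, assigned to output.
Therefore output = 16.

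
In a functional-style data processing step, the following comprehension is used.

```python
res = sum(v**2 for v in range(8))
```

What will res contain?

Step 1: Compute v**2 for each v in range(8):
  v=0: 0**2 = 0
  v=1: 1**2 = 1
  v=2: 2**2 = 4
  v=3: 3**2 = 9
  v=4: 4**2 = 16
  v=5: 5**2 = 25
  v=6: 6**2 = 36
  v=7: 7**2 = 49
Step 2: sum = 0 + 1 + 4 + 9 + 16 + 25 + 36 + 49 = 140.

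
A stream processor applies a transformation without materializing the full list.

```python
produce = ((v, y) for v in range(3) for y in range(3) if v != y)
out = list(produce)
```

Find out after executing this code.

Step 1: Nested generator over range(3) x range(3) where v != y:
  (0, 0): excluded (v == y)
  (0, 1): included
  (0, 2): included
  (1, 0): included
  (1, 1): excluded (v == y)
  (1, 2): included
  (2, 0): included
  (2, 1): included
  (2, 2): excluded (v == y)
Therefore out = [(0, 1), (0, 2), (1, 0), (1, 2), (2, 0), (2, 1)].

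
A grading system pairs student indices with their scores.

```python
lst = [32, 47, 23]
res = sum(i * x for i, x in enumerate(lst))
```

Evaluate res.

Step 1: Compute i * x for each (i, x) in enumerate([32, 47, 23]):
  i=0, x=32: 0*32 = 0
  i=1, x=47: 1*47 = 47
  i=2, x=23: 2*23 = 46
Step 2: sum = 0 + 47 + 46 = 93.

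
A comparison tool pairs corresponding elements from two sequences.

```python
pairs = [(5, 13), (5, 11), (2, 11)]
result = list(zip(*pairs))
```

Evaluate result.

Step 1: zip(*pairs) transposes: unzips [(5, 13), (5, 11), (2, 11)] into separate sequences.
Step 2: First elements: (5, 5, 2), second elements: (13, 11, 11).
Therefore result = [(5, 5, 2), (13, 11, 11)].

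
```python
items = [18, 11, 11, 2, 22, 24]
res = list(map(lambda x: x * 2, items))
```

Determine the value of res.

Step 1: Apply lambda x: x * 2 to each element:
  18 -> 36
  11 -> 22
  11 -> 22
  2 -> 4
  22 -> 44
  24 -> 48
Therefore res = [36, 22, 22, 4, 44, 48].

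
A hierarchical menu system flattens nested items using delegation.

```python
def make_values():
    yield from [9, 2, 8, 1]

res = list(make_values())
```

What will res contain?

Step 1: yield from delegates to the iterable, yielding each element.
Step 2: Collected values: [9, 2, 8, 1].
Therefore res = [9, 2, 8, 1].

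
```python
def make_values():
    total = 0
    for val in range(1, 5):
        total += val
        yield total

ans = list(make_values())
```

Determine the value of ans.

Step 1: Generator accumulates running sum:
  val=1: total = 1, yield 1
  val=2: total = 3, yield 3
  val=3: total = 6, yield 6
  val=4: total = 10, yield 10
Therefore ans = [1, 3, 6, 10].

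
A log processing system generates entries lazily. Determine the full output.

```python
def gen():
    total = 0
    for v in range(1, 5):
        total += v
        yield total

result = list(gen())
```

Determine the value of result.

Step 1: Generator accumulates running sum:
  v=1: total = 1, yield 1
  v=2: total = 3, yield 3
  v=3: total = 6, yield 6
  v=4: total = 10, yield 10
Therefore result = [1, 3, 6, 10].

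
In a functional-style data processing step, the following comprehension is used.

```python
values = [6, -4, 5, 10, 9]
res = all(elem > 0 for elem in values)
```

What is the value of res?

Step 1: Check elem > 0 for each element in [6, -4, 5, 10, 9]:
  6 > 0: True
  -4 > 0: False
  5 > 0: True
  10 > 0: True
  9 > 0: True
Step 2: all() returns False.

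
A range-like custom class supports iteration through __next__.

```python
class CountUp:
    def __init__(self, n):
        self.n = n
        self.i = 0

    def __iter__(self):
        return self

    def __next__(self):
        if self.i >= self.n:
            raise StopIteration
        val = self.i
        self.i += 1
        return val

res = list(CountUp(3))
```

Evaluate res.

Step 1: CountUp(3) creates an iterator counting 0 to 2.
Step 2: list() consumes all values: [0, 1, 2].
Therefore res = [0, 1, 2].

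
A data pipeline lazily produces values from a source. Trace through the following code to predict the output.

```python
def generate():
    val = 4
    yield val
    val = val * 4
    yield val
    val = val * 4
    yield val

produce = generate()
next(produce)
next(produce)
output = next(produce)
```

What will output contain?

Step 1: Trace through generator execution:
  Yield 1: val starts at 4, yield 4
  Yield 2: val = 4 * 4 = 16, yield 16
  Yield 3: val = 16 * 4 = 64, yield 64
Step 2: First next() gets 4, second next() gets the second value, third next() yields 64.
Therefore output = 64.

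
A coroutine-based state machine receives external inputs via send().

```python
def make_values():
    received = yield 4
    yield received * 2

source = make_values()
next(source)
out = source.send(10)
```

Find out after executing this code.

Step 1: next(source) advances to first yield, producing 4.
Step 2: send(10) resumes, received = 10.
Step 3: yield received * 2 = 10 * 2 = 20.
Therefore out = 20.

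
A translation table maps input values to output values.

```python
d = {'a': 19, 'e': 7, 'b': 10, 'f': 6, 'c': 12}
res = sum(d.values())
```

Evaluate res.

Step 1: d.values() = [19, 7, 10, 6, 12].
Step 2: sum = 54.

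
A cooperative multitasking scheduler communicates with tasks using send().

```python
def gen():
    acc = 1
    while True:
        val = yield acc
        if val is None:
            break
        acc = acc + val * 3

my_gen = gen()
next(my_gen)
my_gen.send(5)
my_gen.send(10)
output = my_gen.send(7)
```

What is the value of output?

Step 1: next() -> yield acc=1.
Step 2: send(5) -> val=5, acc = 1 + 5*3 = 16, yield 16.
Step 3: send(10) -> val=10, acc = 16 + 10*3 = 46, yield 46.
Step 4: send(7) -> val=7, acc = 46 + 7*3 = 67, yield 67.
Therefore output = 67.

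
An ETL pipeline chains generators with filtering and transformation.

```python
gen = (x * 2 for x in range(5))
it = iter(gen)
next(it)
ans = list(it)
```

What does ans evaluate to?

Step 1: Generator produces [0, 2, 4, 6, 8].
Step 2: next(it) consumes first element (0).
Step 3: list(it) collects remaining: [2, 4, 6, 8].
Therefore ans = [2, 4, 6, 8].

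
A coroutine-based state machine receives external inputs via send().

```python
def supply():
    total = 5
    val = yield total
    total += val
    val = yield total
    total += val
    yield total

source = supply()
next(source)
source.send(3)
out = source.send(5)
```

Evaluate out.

Step 1: next() -> yield total=5.
Step 2: send(3) -> val=3, total = 5+3 = 8, yield 8.
Step 3: send(5) -> val=5, total = 8+5 = 13, yield 13.
Therefore out = 13.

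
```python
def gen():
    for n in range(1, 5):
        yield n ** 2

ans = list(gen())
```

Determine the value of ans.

Step 1: For each n in range(1, 5), yield n**2:
  n=1: yield 1**2 = 1
  n=2: yield 2**2 = 4
  n=3: yield 3**2 = 9
  n=4: yield 4**2 = 16
Therefore ans = [1, 4, 9, 16].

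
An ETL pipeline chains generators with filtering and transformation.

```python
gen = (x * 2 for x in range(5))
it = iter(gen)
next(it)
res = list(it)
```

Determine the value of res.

Step 1: Generator produces [0, 2, 4, 6, 8].
Step 2: next(it) consumes first element (0).
Step 3: list(it) collects remaining: [2, 4, 6, 8].
Therefore res = [2, 4, 6, 8].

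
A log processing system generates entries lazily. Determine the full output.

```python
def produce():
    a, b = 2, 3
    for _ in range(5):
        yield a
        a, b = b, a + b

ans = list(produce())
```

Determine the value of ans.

Step 1: Fibonacci-like sequence starting with a=2, b=3:
  Iteration 1: yield a=2, then a,b = 3,5
  Iteration 2: yield a=3, then a,b = 5,8
  Iteration 3: yield a=5, then a,b = 8,13
  Iteration 4: yield a=8, then a,b = 13,21
  Iteration 5: yield a=13, then a,b = 21,34
Therefore ans = [2, 3, 5, 8, 13].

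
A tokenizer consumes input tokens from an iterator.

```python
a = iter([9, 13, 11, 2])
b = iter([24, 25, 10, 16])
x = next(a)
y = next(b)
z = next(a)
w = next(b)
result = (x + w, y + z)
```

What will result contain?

Step 1: a iterates [9, 13, 11, 2], b iterates [24, 25, 10, 16].
Step 2: x = next(a) = 9, y = next(b) = 24.
Step 3: z = next(a) = 13, w = next(b) = 25.
Step 4: result = (9 + 25, 24 + 13) = (34, 37).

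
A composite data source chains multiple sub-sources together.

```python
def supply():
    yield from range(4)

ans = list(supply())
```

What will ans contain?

Step 1: yield from delegates to the iterable, yielding each element.
Step 2: Collected values: [0, 1, 2, 3].
Therefore ans = [0, 1, 2, 3].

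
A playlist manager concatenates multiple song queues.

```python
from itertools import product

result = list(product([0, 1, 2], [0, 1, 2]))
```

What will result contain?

Step 1: product([0, 1, 2], [0, 1, 2]) gives all pairs:
  (0, 0)
  (0, 1)
  (0, 2)
  (1, 0)
  (1, 1)
  (1, 2)
  (2, 0)
  (2, 1)
  (2, 2)
Therefore result = [(0, 0), (0, 1), (0, 2), (1, 0), (1, 1), (1, 2), (2, 0), (2, 1), (2, 2)].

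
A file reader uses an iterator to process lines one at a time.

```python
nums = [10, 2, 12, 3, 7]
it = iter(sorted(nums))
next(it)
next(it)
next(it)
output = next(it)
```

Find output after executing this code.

Step 1: sorted([10, 2, 12, 3, 7]) = [2, 3, 7, 10, 12].
Step 2: Create iterator and skip 3 elements.
Step 3: next() returns 10.
Therefore output = 10.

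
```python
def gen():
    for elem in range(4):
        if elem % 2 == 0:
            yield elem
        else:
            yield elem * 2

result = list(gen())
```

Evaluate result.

Step 1: For each elem in range(4), yield elem if even, else elem*2:
  elem=0 (even): yield 0
  elem=1 (odd): yield 1*2 = 2
  elem=2 (even): yield 2
  elem=3 (odd): yield 3*2 = 6
Therefore result = [0, 2, 2, 6].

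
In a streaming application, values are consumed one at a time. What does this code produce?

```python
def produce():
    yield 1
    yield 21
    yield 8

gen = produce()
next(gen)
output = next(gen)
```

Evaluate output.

Step 1: produce() creates a generator.
Step 2: next(gen) yields 1 (consumed and discarded).
Step 3: next(gen) yields 21, assigned to output.
Therefore output = 21.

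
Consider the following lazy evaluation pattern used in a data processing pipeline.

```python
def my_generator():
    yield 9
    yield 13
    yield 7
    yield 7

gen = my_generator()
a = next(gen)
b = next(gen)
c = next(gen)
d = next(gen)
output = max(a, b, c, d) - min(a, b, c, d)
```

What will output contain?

Step 1: Create generator and consume all values:
  a = next(gen) = 9
  b = next(gen) = 13
  c = next(gen) = 7
  d = next(gen) = 7
Step 2: max = 13, min = 7, output = 13 - 7 = 6.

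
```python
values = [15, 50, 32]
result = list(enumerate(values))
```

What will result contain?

Step 1: enumerate pairs each element with its index:
  (0, 15)
  (1, 50)
  (2, 32)
Therefore result = [(0, 15), (1, 50), (2, 32)].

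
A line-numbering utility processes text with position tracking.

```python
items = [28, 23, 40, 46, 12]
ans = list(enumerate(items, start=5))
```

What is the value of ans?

Step 1: enumerate with start=5:
  (5, 28)
  (6, 23)
  (7, 40)
  (8, 46)
  (9, 12)
Therefore ans = [(5, 28), (6, 23), (7, 40), (8, 46), (9, 12)].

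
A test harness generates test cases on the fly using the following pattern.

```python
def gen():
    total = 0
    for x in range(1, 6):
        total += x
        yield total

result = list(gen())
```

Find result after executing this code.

Step 1: Generator accumulates running sum:
  x=1: total = 1, yield 1
  x=2: total = 3, yield 3
  x=3: total = 6, yield 6
  x=4: total = 10, yield 10
  x=5: total = 15, yield 15
Therefore result = [1, 3, 6, 10, 15].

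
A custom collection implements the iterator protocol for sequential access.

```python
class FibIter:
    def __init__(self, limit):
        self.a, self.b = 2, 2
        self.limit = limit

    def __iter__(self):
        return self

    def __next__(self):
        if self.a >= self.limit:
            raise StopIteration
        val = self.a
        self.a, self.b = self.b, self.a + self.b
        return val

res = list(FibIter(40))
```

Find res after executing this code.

Step 1: Fibonacci-like sequence (a=2, b=2) until >= 40:
  Yield 2, then a,b = 2,4
  Yield 2, then a,b = 4,6
  Yield 4, then a,b = 6,10
  Yield 6, then a,b = 10,16
  Yield 10, then a,b = 16,26
  Yield 16, then a,b = 26,42
  Yield 26, then a,b = 42,68
Step 2: 42 >= 40, stop.
Therefore res = [2, 2, 4, 6, 10, 16, 26].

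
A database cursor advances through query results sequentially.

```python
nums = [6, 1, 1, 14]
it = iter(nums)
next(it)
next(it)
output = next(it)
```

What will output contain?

Step 1: Create iterator over [6, 1, 1, 14].
Step 2: next() consumes 6.
Step 3: next() consumes 1.
Step 4: next() returns 1.
Therefore output = 1.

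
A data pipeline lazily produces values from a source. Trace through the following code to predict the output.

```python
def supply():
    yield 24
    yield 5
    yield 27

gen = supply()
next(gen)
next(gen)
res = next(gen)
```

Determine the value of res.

Step 1: supply() creates a generator.
Step 2: next(gen) yields 24 (consumed and discarded).
Step 3: next(gen) yields 5 (consumed and discarded).
Step 4: next(gen) yields 27, assigned to res.
Therefore res = 27.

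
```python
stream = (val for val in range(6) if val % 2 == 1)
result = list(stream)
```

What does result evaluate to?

Step 1: Filter range(6) keeping only odd values:
  val=0: even, excluded
  val=1: odd, included
  val=2: even, excluded
  val=3: odd, included
  val=4: even, excluded
  val=5: odd, included
Therefore result = [1, 3, 5].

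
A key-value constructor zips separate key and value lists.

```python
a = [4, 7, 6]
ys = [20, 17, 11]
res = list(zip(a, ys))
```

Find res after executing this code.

Step 1: zip pairs elements at same index:
  Index 0: (4, 20)
  Index 1: (7, 17)
  Index 2: (6, 11)
Therefore res = [(4, 20), (7, 17), (6, 11)].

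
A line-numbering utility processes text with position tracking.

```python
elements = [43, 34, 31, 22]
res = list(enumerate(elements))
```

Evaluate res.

Step 1: enumerate pairs each element with its index:
  (0, 43)
  (1, 34)
  (2, 31)
  (3, 22)
Therefore res = [(0, 43), (1, 34), (2, 31), (3, 22)].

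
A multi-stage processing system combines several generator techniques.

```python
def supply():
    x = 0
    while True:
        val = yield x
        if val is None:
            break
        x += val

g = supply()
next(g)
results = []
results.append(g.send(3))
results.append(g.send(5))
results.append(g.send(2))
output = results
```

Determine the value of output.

Step 1: next(g) -> yield 0.
Step 2: send(3) -> x = 3, yield 3.
Step 3: send(5) -> x = 8, yield 8.
Step 4: send(2) -> x = 10, yield 10.
Therefore output = [3, 8, 10].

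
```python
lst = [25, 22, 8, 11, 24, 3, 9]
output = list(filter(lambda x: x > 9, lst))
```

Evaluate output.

Step 1: Filter elements > 9:
  25: kept
  22: kept
  8: removed
  11: kept
  24: kept
  3: removed
  9: removed
Therefore output = [25, 22, 11, 24].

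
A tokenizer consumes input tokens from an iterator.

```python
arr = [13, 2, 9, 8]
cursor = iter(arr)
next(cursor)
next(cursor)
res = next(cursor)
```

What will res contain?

Step 1: Create iterator over [13, 2, 9, 8].
Step 2: next() consumes 13.
Step 3: next() consumes 2.
Step 4: next() returns 9.
Therefore res = 9.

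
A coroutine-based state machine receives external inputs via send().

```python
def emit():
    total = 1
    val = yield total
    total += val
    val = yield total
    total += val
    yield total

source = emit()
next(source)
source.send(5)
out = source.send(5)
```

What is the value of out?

Step 1: next() -> yield total=1.
Step 2: send(5) -> val=5, total = 1+5 = 6, yield 6.
Step 3: send(5) -> val=5, total = 6+5 = 11, yield 11.
Therefore out = 11.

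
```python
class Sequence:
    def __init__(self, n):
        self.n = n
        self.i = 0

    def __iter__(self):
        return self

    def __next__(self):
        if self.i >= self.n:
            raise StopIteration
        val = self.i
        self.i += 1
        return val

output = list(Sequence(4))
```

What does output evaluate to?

Step 1: Sequence(4) creates an iterator counting 0 to 3.
Step 2: list() consumes all values: [0, 1, 2, 3].
Therefore output = [0, 1, 2, 3].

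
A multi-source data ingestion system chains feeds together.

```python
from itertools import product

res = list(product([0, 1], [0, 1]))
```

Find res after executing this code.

Step 1: product([0, 1], [0, 1]) gives all pairs:
  (0, 0)
  (0, 1)
  (1, 0)
  (1, 1)
Therefore res = [(0, 0), (0, 1), (1, 0), (1, 1)].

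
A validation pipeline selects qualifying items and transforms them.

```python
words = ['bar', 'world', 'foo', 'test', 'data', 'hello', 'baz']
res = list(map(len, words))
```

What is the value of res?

Step 1: Map len() to each word:
  'bar' -> 3
  'world' -> 5
  'foo' -> 3
  'test' -> 4
  'data' -> 4
  'hello' -> 5
  'baz' -> 3
Therefore res = [3, 5, 3, 4, 4, 5, 3].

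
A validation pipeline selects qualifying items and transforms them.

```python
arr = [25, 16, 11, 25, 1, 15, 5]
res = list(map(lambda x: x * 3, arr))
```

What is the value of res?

Step 1: Apply lambda x: x * 3 to each element:
  25 -> 75
  16 -> 48
  11 -> 33
  25 -> 75
  1 -> 3
  15 -> 45
  5 -> 15
Therefore res = [75, 48, 33, 75, 3, 45, 15].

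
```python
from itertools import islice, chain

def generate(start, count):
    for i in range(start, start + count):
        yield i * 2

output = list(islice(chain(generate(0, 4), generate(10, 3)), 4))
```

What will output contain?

Step 1: generate(0, 4) yields [0, 2, 4, 6].
Step 2: generate(10, 3) yields [20, 22, 24].
Step 3: chain concatenates: [0, 2, 4, 6, 20, 22, 24].
Step 4: islice takes first 4: [0, 2, 4, 6].
Therefore output = [0, 2, 4, 6].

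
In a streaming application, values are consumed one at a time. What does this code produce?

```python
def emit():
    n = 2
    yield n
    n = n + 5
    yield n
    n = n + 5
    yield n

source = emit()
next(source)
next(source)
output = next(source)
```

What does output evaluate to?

Step 1: Trace through generator execution:
  Yield 1: n starts at 2, yield 2
  Yield 2: n = 2 + 5 = 7, yield 7
  Yield 3: n = 7 + 5 = 12, yield 12
Step 2: First next() gets 2, second next() gets the second value, third next() yields 12.
Therefore output = 12.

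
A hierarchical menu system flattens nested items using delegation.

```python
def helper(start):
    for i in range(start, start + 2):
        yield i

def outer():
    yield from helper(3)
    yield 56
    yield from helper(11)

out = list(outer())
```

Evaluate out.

Step 1: outer() delegates to helper(3):
  yield 3
  yield 4
Step 2: yield 56
Step 3: Delegates to helper(11):
  yield 11
  yield 12
Therefore out = [3, 4, 56, 11, 12].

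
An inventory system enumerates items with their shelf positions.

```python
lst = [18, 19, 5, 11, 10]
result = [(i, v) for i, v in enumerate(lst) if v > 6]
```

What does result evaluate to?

Step 1: Filter enumerate([18, 19, 5, 11, 10]) keeping v > 6:
  (0, 18): 18 > 6, included
  (1, 19): 19 > 6, included
  (2, 5): 5 <= 6, excluded
  (3, 11): 11 > 6, included
  (4, 10): 10 > 6, included
Therefore result = [(0, 18), (1, 19), (3, 11), (4, 10)].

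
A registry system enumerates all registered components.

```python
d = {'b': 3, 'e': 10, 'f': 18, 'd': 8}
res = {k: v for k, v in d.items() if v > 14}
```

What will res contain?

Step 1: Filter items where value > 14:
  'b': 3 <= 14: removed
  'e': 10 <= 14: removed
  'f': 18 > 14: kept
  'd': 8 <= 14: removed
Therefore res = {'f': 18}.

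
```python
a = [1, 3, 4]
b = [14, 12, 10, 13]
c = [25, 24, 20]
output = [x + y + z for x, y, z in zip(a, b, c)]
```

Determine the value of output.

Step 1: zip three lists (truncates to shortest, len=3):
  1 + 14 + 25 = 40
  3 + 12 + 24 = 39
  4 + 10 + 20 = 34
Therefore output = [40, 39, 34].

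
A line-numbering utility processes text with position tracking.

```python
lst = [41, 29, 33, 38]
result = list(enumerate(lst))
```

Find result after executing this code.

Step 1: enumerate pairs each element with its index:
  (0, 41)
  (1, 29)
  (2, 33)
  (3, 38)
Therefore result = [(0, 41), (1, 29), (2, 33), (3, 38)].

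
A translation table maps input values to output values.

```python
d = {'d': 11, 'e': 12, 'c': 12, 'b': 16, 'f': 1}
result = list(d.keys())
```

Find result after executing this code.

Step 1: d.keys() returns the dictionary keys in insertion order.
Therefore result = ['d', 'e', 'c', 'b', 'f'].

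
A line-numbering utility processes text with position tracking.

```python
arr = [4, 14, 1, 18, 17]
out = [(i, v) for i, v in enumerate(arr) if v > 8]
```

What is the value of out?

Step 1: Filter enumerate([4, 14, 1, 18, 17]) keeping v > 8:
  (0, 4): 4 <= 8, excluded
  (1, 14): 14 > 8, included
  (2, 1): 1 <= 8, excluded
  (3, 18): 18 > 8, included
  (4, 17): 17 > 8, included
Therefore out = [(1, 14), (3, 18), (4, 17)].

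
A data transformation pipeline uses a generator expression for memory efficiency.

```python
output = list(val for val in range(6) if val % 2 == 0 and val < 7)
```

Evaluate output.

Step 1: Filter range(6) where val % 2 == 0 and val < 7:
  val=0: both conditions met, included
  val=1: excluded (1 % 2 != 0)
  val=2: both conditions met, included
  val=3: excluded (3 % 2 != 0)
  val=4: both conditions met, included
  val=5: excluded (5 % 2 != 0)
Therefore output = [0, 2, 4].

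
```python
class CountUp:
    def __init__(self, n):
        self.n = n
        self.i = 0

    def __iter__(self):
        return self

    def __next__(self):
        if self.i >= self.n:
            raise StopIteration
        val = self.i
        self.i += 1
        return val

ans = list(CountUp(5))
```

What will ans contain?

Step 1: CountUp(5) creates an iterator counting 0 to 4.
Step 2: list() consumes all values: [0, 1, 2, 3, 4].
Therefore ans = [0, 1, 2, 3, 4].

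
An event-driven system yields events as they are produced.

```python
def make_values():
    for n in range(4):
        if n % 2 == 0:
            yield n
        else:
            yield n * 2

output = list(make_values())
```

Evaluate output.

Step 1: For each n in range(4), yield n if even, else n*2:
  n=0 (even): yield 0
  n=1 (odd): yield 1*2 = 2
  n=2 (even): yield 2
  n=3 (odd): yield 3*2 = 6
Therefore output = [0, 2, 2, 6].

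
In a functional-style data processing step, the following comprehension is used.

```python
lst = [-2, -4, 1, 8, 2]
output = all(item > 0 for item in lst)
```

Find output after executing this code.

Step 1: Check item > 0 for each element in [-2, -4, 1, 8, 2]:
  -2 > 0: False
  -4 > 0: False
  1 > 0: True
  8 > 0: True
  2 > 0: True
Step 2: all() returns False.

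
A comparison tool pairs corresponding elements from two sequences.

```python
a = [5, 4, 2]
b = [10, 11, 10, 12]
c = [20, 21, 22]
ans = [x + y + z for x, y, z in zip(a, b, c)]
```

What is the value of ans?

Step 1: zip three lists (truncates to shortest, len=3):
  5 + 10 + 20 = 35
  4 + 11 + 21 = 36
  2 + 10 + 22 = 34
Therefore ans = [35, 36, 34].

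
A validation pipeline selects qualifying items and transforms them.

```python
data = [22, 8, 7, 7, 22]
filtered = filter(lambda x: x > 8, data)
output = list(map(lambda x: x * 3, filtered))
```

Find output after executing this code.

Step 1: Filter data for elements > 8:
  22: kept
  8: removed
  7: removed
  7: removed
  22: kept
Step 2: Map x * 3 on filtered [22, 22]:
  22 -> 66
  22 -> 66
Therefore output = [66, 66].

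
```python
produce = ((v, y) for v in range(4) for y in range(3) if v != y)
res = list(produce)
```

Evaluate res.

Step 1: Nested generator over range(4) x range(3) where v != y:
  (0, 0): excluded (v == y)
  (0, 1): included
  (0, 2): included
  (1, 0): included
  (1, 1): excluded (v == y)
  (1, 2): included
  (2, 0): included
  (2, 1): included
  (2, 2): excluded (v == y)
  (3, 0): included
  (3, 1): included
  (3, 2): included
Therefore res = [(0, 1), (0, 2), (1, 0), (1, 2), (2, 0), (2, 1), (3, 0), (3, 1), (3, 2)].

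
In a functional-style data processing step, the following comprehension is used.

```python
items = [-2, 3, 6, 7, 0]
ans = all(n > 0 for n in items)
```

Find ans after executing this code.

Step 1: Check n > 0 for each element in [-2, 3, 6, 7, 0]:
  -2 > 0: False
  3 > 0: True
  6 > 0: True
  7 > 0: True
  0 > 0: False
Step 2: all() returns False.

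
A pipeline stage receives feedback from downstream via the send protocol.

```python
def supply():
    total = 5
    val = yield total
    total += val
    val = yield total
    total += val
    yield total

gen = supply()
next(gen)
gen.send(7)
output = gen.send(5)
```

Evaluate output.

Step 1: next() -> yield total=5.
Step 2: send(7) -> val=7, total = 5+7 = 12, yield 12.
Step 3: send(5) -> val=5, total = 12+5 = 17, yield 17.
Therefore output = 17.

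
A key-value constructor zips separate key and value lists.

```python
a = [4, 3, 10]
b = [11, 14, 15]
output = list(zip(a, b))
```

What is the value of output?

Step 1: zip pairs elements at same index:
  Index 0: (4, 11)
  Index 1: (3, 14)
  Index 2: (10, 15)
Therefore output = [(4, 11), (3, 14), (10, 15)].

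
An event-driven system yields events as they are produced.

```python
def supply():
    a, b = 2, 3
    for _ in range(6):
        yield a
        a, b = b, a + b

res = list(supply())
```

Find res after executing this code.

Step 1: Fibonacci-like sequence starting with a=2, b=3:
  Iteration 1: yield a=2, then a,b = 3,5
  Iteration 2: yield a=3, then a,b = 5,8
  Iteration 3: yield a=5, then a,b = 8,13
  Iteration 4: yield a=8, then a,b = 13,21
  Iteration 5: yield a=13, then a,b = 21,34
  Iteration 6: yield a=21, then a,b = 34,55
Therefore res = [2, 3, 5, 8, 13, 21].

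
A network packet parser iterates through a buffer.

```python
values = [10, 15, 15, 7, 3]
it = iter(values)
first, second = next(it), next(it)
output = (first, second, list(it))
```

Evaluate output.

Step 1: Create iterator over [10, 15, 15, 7, 3].
Step 2: first = 10, second = 15.
Step 3: Remaining elements: [15, 7, 3].
Therefore output = (10, 15, [15, 7, 3]).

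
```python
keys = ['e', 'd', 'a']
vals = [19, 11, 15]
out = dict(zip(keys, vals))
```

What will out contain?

Step 1: zip pairs keys with values:
  'e' -> 19
  'd' -> 11
  'a' -> 15
Therefore out = {'e': 19, 'd': 11, 'a': 15}.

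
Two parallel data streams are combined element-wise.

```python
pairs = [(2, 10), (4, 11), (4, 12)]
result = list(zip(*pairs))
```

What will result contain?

Step 1: zip(*pairs) transposes: unzips [(2, 10), (4, 11), (4, 12)] into separate sequences.
Step 2: First elements: (2, 4, 4), second elements: (10, 11, 12).
Therefore result = [(2, 4, 4), (10, 11, 12)].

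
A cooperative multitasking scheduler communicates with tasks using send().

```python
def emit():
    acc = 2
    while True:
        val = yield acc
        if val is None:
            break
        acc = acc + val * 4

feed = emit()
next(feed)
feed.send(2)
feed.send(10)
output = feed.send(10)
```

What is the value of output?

Step 1: next() -> yield acc=2.
Step 2: send(2) -> val=2, acc = 2 + 2*4 = 10, yield 10.
Step 3: send(10) -> val=10, acc = 10 + 10*4 = 50, yield 50.
Step 4: send(10) -> val=10, acc = 50 + 10*4 = 90, yield 90.
Therefore output = 90.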